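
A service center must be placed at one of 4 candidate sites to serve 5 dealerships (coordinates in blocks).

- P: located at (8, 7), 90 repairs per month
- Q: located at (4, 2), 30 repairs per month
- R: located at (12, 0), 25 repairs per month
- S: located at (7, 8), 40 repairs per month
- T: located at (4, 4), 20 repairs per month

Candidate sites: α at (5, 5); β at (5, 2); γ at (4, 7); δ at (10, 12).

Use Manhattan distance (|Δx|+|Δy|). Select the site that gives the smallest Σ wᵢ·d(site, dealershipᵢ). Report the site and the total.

Total weighted distance at each candidate:
  α (5, 5): total = 1110
  β (5, 2): total = 1355
  γ (4, 7): total = 1105
  δ (10, 12): total = 2020
Minimum is at γ with total 1105 blocks.

γ, total 1105 blocks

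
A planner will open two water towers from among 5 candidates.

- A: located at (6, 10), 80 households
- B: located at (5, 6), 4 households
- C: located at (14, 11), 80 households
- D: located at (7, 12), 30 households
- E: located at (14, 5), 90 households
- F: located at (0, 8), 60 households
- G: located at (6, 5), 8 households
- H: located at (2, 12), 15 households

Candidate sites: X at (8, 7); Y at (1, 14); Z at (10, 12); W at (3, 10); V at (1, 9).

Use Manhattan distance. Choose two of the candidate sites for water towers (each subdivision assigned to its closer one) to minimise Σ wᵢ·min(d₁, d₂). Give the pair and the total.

Evaluate every pair (each demand assigned to the nearer of the two):
  {Z, W}: total = 2153
  {Z, V}: total = 2240
  {X, Z}: total = 2318
  {X, V}: total = 2328
  {X, W}: total = 2333
  {Y, Z}: total = 2557
  {X, Y}: total = 2613
  {W, V}: total = 3073
  {Y, W}: total = 3253
  {Y, V}: total = 3715
Best pair: {Z, W} with total 2153.

{Z, W}, total 2153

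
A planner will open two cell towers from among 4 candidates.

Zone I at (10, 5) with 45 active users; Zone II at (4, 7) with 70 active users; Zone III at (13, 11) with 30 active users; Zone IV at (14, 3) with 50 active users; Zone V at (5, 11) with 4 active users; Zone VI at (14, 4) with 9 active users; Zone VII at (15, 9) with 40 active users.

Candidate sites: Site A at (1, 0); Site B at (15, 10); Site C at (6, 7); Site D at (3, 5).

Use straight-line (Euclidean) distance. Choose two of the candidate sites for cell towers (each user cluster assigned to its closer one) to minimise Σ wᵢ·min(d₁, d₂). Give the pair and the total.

{Site B, Site C}, total 873.1

Evaluate every pair (each demand assigned to the nearer of the two):
  {Site B, Site C}: total = 873.1
  {Site B, Site D}: total = 1012.2
  {Site A, Site B}: total = 1406.9
  {Site A, Site C}: total = 1492.5
  {Site C, Site D}: total = 1492.5
  {Site A, Site D}: total = 2011.1
Best pair: {Site B, Site C} with total 873.1.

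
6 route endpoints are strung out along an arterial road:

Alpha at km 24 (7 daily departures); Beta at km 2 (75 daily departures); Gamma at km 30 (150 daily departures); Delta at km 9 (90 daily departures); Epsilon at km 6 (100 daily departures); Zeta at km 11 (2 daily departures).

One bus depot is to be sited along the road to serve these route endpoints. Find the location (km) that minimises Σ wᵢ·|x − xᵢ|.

For a sum of weighted absolute distances on a line, the optimum is the weighted median (not the mean). Total weight W = 424; half-weight = 212.
Sort by position and accumulate weight:
  km 2 (Beta, w=75) → cum 75
  km 6 (Epsilon, w=100) → cum 175
  km 9 (Delta, w=90) → cum 265  ≥ 212 → median here
  km 11 (Zeta, w=2) → cum 267
  km 24 (Alpha, w=7) → cum 274
  km 30 (Gamma, w=150) → cum 424
Optimal location: km 9.

x = 9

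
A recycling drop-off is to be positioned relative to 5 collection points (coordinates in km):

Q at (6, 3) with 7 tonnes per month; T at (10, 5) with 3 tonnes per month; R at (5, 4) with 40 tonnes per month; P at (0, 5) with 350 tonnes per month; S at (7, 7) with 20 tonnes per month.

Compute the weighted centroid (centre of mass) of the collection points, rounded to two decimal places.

(0.98, 4.97)

The minimiser of Σwᵢ‖p−pᵢ‖² is the weighted centroid p* = (Σwᵢpᵢ)/(Σwᵢ).
Σwᵢ = 420.
Σwᵢxᵢ = 7·6 + 3·10 + 40·5 + 350·0 + 20·7 = 412.
Σwᵢyᵢ = 7·3 + 3·5 + 40·4 + 350·5 + 20·7 = 2086.
x* = 412/420 = 0.98, y* = 2086/420 = 4.97.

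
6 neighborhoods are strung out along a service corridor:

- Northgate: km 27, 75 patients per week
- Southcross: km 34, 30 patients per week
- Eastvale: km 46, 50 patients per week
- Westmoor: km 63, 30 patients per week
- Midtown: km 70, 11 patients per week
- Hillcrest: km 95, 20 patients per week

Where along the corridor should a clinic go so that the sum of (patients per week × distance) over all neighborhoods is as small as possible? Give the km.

x = 46

For a sum of weighted absolute distances on a line, the optimum is the weighted median (not the mean). Total weight W = 216; half-weight = 108.
Sort by position and accumulate weight:
  km 27 (Northgate, w=75) → cum 75
  km 34 (Southcross, w=30) → cum 105
  km 46 (Eastvale, w=50) → cum 155  ≥ 108 → median here
  km 63 (Westmoor, w=30) → cum 185
  km 70 (Midtown, w=11) → cum 196
  km 95 (Hillcrest, w=20) → cum 216
Optimal location: km 46.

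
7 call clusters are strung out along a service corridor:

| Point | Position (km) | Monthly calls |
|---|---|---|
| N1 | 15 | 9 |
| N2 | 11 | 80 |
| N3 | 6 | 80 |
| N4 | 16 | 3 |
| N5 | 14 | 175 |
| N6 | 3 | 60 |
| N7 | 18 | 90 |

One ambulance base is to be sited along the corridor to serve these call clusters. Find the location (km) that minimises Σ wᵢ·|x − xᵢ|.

For a sum of weighted absolute distances on a line, the optimum is the weighted median (not the mean). Total weight W = 497; half-weight = 248.5.
Sort by position and accumulate weight:
  km 3 (N6, w=60) → cum 60
  km 6 (N3, w=80) → cum 140
  km 11 (N2, w=80) → cum 220
  km 14 (N5, w=175) → cum 395  ≥ 248.5 → median here
  km 15 (N1, w=9) → cum 404
  km 16 (N4, w=3) → cum 407
  km 18 (N7, w=90) → cum 497
Optimal location: km 14.

x = 14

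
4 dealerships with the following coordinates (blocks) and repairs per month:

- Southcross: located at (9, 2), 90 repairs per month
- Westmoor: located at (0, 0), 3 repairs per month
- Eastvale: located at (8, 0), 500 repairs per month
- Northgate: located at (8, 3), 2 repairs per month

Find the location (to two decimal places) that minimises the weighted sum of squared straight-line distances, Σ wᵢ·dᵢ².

The minimiser of Σwᵢ‖p−pᵢ‖² is the weighted centroid p* = (Σwᵢpᵢ)/(Σwᵢ).
Σwᵢ = 595.
Σwᵢxᵢ = 90·9 + 3·0 + 500·8 + 2·8 = 4826.
Σwᵢyᵢ = 90·2 + 3·0 + 500·0 + 2·3 = 186.
x* = 4826/595 = 8.11, y* = 186/595 = 0.31.

(8.11, 0.31)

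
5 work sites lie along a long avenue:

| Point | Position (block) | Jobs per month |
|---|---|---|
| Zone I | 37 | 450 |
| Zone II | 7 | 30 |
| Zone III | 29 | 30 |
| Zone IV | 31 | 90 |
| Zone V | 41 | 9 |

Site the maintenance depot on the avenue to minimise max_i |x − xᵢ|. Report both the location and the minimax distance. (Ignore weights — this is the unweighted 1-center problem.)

The 1-center on a line is the midpoint of the two extreme points: leftmost at 7, rightmost at 41.
Optimal location = (7 + 41)/2 = 24; maximum distance = (41 − 7)/2 = 17.

location 24, max distance 17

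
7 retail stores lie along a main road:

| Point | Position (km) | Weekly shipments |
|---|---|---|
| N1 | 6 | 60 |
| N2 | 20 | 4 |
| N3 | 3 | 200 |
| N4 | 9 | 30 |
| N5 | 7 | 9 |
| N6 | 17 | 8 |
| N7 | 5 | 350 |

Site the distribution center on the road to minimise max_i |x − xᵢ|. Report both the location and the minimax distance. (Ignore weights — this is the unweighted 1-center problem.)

location 11.5, max distance 8.5

The 1-center on a line is the midpoint of the two extreme points: leftmost at 3, rightmost at 20.
Optimal location = (3 + 20)/2 = 11.5; maximum distance = (20 − 3)/2 = 8.5.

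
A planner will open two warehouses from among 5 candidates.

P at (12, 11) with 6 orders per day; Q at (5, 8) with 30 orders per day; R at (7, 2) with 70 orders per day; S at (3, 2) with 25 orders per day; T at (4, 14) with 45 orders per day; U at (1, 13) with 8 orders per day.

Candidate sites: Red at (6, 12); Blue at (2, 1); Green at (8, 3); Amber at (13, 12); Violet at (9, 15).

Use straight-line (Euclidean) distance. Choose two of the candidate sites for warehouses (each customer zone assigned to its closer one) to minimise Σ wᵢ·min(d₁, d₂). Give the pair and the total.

Evaluate every pair (each demand assigned to the nearer of the two):
  {Red, Green}: total = 554.7
  {Red, Blue}: total = 720.5
  {Green, Violet}: total = 726.8
  {Green, Amber}: total = 921.1
  {Blue, Violet}: total = 946.2
  {Blue, Green}: total = 986.0
  {Blue, Amber}: total = 1140.5
  {Red, Amber}: total = 1264.7
  {Red, Violet}: total = 1286.3
  {Amber, Violet}: total = 1715.7
Best pair: {Red, Green} with total 554.7.

{Red, Green}, total 554.7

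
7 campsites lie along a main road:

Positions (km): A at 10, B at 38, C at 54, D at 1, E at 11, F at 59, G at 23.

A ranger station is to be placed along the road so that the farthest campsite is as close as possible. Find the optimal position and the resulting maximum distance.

location 30, max distance 29

The 1-center on a line is the midpoint of the two extreme points: leftmost at 1, rightmost at 59.
Optimal location = (1 + 59)/2 = 30; maximum distance = (59 − 1)/2 = 29.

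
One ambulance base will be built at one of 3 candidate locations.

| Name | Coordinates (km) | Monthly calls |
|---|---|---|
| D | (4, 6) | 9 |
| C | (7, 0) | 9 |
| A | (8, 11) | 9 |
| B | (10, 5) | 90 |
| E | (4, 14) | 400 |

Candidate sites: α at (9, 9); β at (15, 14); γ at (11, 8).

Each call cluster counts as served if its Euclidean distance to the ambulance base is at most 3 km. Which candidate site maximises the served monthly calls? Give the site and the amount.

Coverage radius r = 3 km; a point is covered iff (Δx)²+(Δy)² ≤ 3² = 9.
  α (9, 9): covers {A} → 9
  β (15, 14): covers {none} → 0
  γ (11, 8): covers {none} → 0
Maximum coverage at α: 9 monthly calls.

α, covering 9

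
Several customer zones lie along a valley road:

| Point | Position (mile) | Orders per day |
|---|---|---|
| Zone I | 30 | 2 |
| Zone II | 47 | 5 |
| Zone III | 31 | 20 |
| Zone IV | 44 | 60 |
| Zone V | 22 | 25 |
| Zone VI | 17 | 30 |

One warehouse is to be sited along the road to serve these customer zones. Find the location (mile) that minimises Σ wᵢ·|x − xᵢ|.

x = 31

For a sum of weighted absolute distances on a line, the optimum is the weighted median (not the mean). Total weight W = 142; half-weight = 71.
Sort by position and accumulate weight:
  mile 17 (Zone VI, w=30) → cum 30
  mile 22 (Zone V, w=25) → cum 55
  mile 30 (Zone I, w=2) → cum 57
  mile 31 (Zone III, w=20) → cum 77  ≥ 71 → median here
  mile 44 (Zone IV, w=60) → cum 137
  mile 47 (Zone II, w=5) → cum 142
Optimal location: mile 31.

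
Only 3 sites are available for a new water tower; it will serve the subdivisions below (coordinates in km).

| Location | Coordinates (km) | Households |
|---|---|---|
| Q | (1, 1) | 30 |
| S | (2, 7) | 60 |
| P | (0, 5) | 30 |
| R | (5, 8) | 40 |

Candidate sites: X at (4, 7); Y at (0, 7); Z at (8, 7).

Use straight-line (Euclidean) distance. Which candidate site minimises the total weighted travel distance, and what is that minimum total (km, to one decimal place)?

X, total 512.0 km

Total weighted distance at each candidate:
  X (4, 7): total = 512.0
  Y (0, 7): total = 566.4
  Z (8, 7): total = 1010.5
Minimum is at X with total 512.0 km.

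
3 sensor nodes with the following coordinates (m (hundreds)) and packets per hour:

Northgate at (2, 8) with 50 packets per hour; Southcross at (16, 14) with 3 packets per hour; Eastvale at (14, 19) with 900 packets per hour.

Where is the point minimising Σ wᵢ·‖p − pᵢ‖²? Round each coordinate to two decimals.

(13.38, 18.41)

The minimiser of Σwᵢ‖p−pᵢ‖² is the weighted centroid p* = (Σwᵢpᵢ)/(Σwᵢ).
Σwᵢ = 953.
Σwᵢxᵢ = 50·2 + 3·16 + 900·14 = 12748.
Σwᵢyᵢ = 50·8 + 3·14 + 900·19 = 17542.
x* = 12748/953 = 13.38, y* = 17542/953 = 18.41.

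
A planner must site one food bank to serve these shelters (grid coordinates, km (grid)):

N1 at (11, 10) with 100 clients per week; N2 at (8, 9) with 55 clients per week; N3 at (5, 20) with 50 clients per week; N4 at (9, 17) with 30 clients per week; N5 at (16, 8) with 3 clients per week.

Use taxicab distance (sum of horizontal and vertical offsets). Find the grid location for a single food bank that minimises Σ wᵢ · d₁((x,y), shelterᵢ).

(9, 10)

Manhattan distance separates: Σwᵢ(|x−xᵢ|+|y−yᵢ|) = Σwᵢ|x−xᵢ| + Σwᵢ|y−yᵢ|, so x and y are optimised independently as 1-D weighted medians.
Total weight W = 238; half = 119.
x-coordinate, sorted with cumulative weight:
  x=5 (N3, w=50) cum 50
  x=8 (N2, w=55) cum 105
  x=9 (N4, w=30) cum 135  ← median
  x=11 (N1, w=100) cum 235
  x=16 (N5, w=3) cum 238
⇒ x* = 9
y-coordinate, sorted with cumulative weight:
  y=8 (N5, w=3) cum 3
  y=9 (N2, w=55) cum 58
  y=10 (N1, w=100) cum 158  ← median
  y=17 (N4, w=30) cum 188
  y=20 (N3, w=50) cum 238
⇒ y* = 10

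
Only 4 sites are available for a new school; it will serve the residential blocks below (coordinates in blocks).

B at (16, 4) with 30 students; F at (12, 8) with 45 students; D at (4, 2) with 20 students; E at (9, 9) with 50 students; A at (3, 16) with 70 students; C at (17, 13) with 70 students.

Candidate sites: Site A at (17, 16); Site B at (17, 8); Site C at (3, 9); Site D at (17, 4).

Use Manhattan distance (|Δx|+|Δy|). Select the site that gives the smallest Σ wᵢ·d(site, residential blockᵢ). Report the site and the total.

Site B, total 3095 blocks

Total weighted distance at each candidate:
  Site A (17, 16): total = 3455
  Site B (17, 8): total = 3095
  Site C (3, 9): total = 3200
  Site D (17, 4): total = 3835
Minimum is at Site B with total 3095 blocks.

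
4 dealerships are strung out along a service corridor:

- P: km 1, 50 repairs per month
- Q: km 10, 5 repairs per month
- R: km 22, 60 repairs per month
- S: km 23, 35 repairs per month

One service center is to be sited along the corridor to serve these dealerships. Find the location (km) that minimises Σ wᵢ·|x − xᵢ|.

For a sum of weighted absolute distances on a line, the optimum is the weighted median (not the mean). Total weight W = 150; half-weight = 75.
Sort by position and accumulate weight:
  km 1 (P, w=50) → cum 50
  km 10 (Q, w=5) → cum 55
  km 22 (R, w=60) → cum 115  ≥ 75 → median here
  km 23 (S, w=35) → cum 150
Optimal location: km 22.

x = 22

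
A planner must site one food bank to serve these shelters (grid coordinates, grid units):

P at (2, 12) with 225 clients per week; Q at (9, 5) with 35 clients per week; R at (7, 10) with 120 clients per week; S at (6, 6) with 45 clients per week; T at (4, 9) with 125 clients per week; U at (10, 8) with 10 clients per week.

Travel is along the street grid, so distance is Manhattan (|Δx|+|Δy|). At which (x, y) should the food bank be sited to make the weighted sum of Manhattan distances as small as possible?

(4, 10)

Manhattan distance separates: Σwᵢ(|x−xᵢ|+|y−yᵢ|) = Σwᵢ|x−xᵢ| + Σwᵢ|y−yᵢ|, so x and y are optimised independently as 1-D weighted medians.
Total weight W = 560; half = 280.
x-coordinate, sorted with cumulative weight:
  x=2 (P, w=225) cum 225
  x=4 (T, w=125) cum 350  ← median
  x=6 (S, w=45) cum 395
  x=7 (R, w=120) cum 515
  x=9 (Q, w=35) cum 550
  x=10 (U, w=10) cum 560
⇒ x* = 4
y-coordinate, sorted with cumulative weight:
  y=5 (Q, w=35) cum 35
  y=6 (S, w=45) cum 80
  y=8 (U, w=10) cum 90
  y=9 (T, w=125) cum 215
  y=10 (R, w=120) cum 335  ← median
  y=12 (P, w=225) cum 560
⇒ y* = 10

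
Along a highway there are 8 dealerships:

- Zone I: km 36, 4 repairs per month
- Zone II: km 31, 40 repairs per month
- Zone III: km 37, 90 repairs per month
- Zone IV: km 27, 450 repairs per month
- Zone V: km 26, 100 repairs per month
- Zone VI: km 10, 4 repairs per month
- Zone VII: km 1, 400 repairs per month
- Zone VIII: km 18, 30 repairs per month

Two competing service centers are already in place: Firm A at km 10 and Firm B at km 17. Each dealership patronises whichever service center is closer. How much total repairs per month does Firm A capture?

The indifferent point is the midpoint (10+17)/2 = 13.5; dealerships left of it (closer to Firm A at 10) go to Firm A, those right go to Firm B.
  Zone VII at 1 (w=400) → Firm A
  Zone VI at 10 (w=4) → Firm A
  Zone VIII at 18 (w=30) → Firm B
  Zone V at 26 (w=100) → Firm B
  Zone IV at 27 (w=450) → Firm B
  Zone II at 31 (w=40) → Firm B
  Zone I at 36 (w=4) → Firm B
  Zone III at 37 (w=90) → Firm B
Firm A captures 404; Firm B captures 714.

404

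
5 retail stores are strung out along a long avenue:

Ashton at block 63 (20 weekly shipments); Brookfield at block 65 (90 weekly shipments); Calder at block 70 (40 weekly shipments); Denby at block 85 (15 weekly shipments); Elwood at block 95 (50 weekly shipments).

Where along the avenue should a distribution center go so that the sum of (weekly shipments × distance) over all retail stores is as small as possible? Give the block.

x = 65

For a sum of weighted absolute distances on a line, the optimum is the weighted median (not the mean). Total weight W = 215; half-weight = 107.5.
Sort by position and accumulate weight:
  block 63 (Ashton, w=20) → cum 20
  block 65 (Brookfield, w=90) → cum 110  ≥ 107.5 → median here
  block 70 (Calder, w=40) → cum 150
  block 85 (Denby, w=15) → cum 165
  block 95 (Elwood, w=50) → cum 215
Optimal location: block 65.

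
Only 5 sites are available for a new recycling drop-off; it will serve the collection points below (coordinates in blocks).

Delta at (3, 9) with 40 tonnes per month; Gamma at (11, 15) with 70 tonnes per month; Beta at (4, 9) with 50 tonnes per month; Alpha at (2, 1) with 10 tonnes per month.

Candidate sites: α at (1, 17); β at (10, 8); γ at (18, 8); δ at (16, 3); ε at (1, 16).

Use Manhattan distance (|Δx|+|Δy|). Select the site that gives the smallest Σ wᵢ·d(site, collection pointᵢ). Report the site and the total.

β, total 1380 blocks

Total weighted distance at each candidate:
  α (1, 17): total = 1960
  β (10, 8): total = 1380
  γ (18, 8): total = 2600
  δ (16, 3): total = 3010
  ε (1, 16): total = 1790
Minimum is at β with total 1380 blocks.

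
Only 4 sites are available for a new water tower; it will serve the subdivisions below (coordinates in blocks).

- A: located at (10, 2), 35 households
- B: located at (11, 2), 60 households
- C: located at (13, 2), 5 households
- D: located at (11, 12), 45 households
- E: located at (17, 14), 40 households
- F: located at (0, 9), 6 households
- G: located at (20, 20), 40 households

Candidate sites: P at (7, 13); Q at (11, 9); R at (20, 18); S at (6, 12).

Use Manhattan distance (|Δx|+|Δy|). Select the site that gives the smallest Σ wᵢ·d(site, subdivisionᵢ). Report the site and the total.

Total weighted distance at each candidate:
  P (7, 13): total = 3006
  Q (11, 9): total = 2186
  R (20, 18): total = 3734
  S (6, 12): total = 3154
Minimum is at Q with total 2186 blocks.

Q, total 2186 blocks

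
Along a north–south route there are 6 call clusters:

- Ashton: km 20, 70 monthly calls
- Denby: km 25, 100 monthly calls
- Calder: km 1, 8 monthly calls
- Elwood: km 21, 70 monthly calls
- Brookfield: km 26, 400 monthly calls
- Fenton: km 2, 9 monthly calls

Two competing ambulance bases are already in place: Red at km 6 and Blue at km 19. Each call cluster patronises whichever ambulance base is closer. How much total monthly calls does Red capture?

The indifferent point is the midpoint (6+19)/2 = 12.5; call clusters left of it (closer to Red at 6) go to Red, those right go to Blue.
  Calder at 1 (w=8) → Red
  Fenton at 2 (w=9) → Red
  Ashton at 20 (w=70) → Blue
  Elwood at 21 (w=70) → Blue
  Denby at 25 (w=100) → Blue
  Brookfield at 26 (w=400) → Blue
Red captures 17; Blue captures 640.

17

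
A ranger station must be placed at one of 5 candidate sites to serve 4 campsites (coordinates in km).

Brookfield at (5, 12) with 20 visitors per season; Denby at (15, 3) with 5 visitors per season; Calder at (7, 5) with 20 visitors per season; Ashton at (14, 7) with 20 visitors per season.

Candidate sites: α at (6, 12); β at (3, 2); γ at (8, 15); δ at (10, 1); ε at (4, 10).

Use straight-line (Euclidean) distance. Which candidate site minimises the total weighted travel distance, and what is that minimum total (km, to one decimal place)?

Total weighted distance at each candidate:
  α (6, 12): total = 413.7
  β (3, 2): total = 605.8
  γ (8, 15): total = 555.3
  δ (10, 1): total = 512.8
  ε (4, 10): total = 435.3
Minimum is at α with total 413.7 km.

α, total 413.7 km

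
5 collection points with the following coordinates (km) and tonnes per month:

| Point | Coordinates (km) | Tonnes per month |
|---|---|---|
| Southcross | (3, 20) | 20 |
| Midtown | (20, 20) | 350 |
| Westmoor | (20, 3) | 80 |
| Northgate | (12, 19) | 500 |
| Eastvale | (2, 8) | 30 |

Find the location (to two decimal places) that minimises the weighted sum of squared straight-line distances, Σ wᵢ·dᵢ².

(15.02, 17.73)

The minimiser of Σwᵢ‖p−pᵢ‖² is the weighted centroid p* = (Σwᵢpᵢ)/(Σwᵢ).
Σwᵢ = 980.
Σwᵢxᵢ = 20·3 + 350·20 + 80·20 + 500·12 + 30·2 = 14720.
Σwᵢyᵢ = 20·20 + 350·20 + 80·3 + 500·19 + 30·8 = 17380.
x* = 14720/980 = 15.02, y* = 17380/980 = 17.73.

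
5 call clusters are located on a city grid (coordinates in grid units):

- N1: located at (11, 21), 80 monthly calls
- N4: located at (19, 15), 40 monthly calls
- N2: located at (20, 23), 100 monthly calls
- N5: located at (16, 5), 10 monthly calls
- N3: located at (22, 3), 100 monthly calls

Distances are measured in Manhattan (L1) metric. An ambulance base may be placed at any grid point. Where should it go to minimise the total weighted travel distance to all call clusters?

Manhattan distance separates: Σwᵢ(|x−xᵢ|+|y−yᵢ|) = Σwᵢ|x−xᵢ| + Σwᵢ|y−yᵢ|, so x and y are optimised independently as 1-D weighted medians.
Total weight W = 330; half = 165.
x-coordinate, sorted with cumulative weight:
  x=11 (N1, w=80) cum 80
  x=16 (N5, w=10) cum 90
  x=19 (N4, w=40) cum 130
  x=20 (N2, w=100) cum 230  ← median
  x=22 (N3, w=100) cum 330
⇒ x* = 20
y-coordinate, sorted with cumulative weight:
  y=3 (N3, w=100) cum 100
  y=5 (N5, w=10) cum 110
  y=15 (N4, w=40) cum 150
  y=21 (N1, w=80) cum 230  ← median
  y=23 (N2, w=100) cum 330
⇒ y* = 21

(20, 21)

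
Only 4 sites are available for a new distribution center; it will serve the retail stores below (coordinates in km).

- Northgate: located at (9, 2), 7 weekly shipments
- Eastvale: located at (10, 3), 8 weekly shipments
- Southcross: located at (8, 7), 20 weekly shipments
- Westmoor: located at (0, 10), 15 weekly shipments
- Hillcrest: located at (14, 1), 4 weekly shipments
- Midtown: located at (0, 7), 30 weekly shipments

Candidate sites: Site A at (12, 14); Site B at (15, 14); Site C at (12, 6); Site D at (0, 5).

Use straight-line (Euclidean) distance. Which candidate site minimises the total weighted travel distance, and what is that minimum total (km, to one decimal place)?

Site D, total 506.2 km

Total weighted distance at each candidate:
  Site A (12, 14): total = 996.4
  Site B (15, 14): total = 1170.2
  Site C (12, 6): total = 718.8
  Site D (0, 5): total = 506.2
Minimum is at Site D with total 506.2 km.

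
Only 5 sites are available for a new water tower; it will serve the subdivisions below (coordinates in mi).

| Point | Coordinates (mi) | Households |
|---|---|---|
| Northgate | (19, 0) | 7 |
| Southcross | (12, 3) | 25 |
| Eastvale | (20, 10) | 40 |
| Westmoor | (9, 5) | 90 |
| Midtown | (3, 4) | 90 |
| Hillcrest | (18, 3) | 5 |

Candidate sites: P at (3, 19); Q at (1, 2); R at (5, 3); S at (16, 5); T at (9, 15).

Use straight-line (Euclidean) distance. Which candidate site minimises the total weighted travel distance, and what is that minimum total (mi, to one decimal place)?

Total weighted distance at each candidate:
  P (3, 19): total = 4232.7
  Q (1, 2): total = 2336.2
  R (5, 3): total = 1606.1
  S (16, 5): total = 2226.3
  T (9, 15): total = 3021.4
Minimum is at R with total 1606.1 mi.

R, total 1606.1 mi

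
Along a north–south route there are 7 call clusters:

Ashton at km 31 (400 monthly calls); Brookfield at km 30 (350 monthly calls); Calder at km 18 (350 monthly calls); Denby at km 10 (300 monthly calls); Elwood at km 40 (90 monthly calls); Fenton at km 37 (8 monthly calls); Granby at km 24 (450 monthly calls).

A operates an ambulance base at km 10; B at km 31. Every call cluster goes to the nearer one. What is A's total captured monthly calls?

650

The indifferent point is the midpoint (10+31)/2 = 20.5; call clusters left of it (closer to A at 10) go to A, those right go to B.
  Denby at 10 (w=300) → A
  Calder at 18 (w=350) → A
  Granby at 24 (w=450) → B
  Brookfield at 30 (w=350) → B
  Ashton at 31 (w=400) → B
  Fenton at 37 (w=8) → B
  Elwood at 40 (w=90) → B
A captures 650; B captures 1298.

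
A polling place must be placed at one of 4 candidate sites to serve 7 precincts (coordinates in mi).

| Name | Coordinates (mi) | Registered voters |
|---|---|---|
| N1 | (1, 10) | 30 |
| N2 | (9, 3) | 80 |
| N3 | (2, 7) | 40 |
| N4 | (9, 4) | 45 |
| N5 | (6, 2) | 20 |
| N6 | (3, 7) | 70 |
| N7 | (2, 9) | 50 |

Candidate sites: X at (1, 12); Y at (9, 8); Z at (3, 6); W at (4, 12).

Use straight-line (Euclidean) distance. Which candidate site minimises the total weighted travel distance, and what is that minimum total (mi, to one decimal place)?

Total weighted distance at each candidate:
  X (1, 12): total = 2495.1
  Y (9, 8): total = 2023.7
  Z (3, 6): total = 1340.1
  W (4, 12): total = 2312.9
Minimum is at Z with total 1340.1 mi.

Z, total 1340.1 mi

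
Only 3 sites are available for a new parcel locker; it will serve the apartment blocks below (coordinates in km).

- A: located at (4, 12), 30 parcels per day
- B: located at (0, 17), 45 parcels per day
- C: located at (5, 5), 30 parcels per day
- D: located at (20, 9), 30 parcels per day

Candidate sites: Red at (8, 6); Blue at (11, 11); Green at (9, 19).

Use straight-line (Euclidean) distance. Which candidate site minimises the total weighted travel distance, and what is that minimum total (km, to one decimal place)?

Total weighted distance at each candidate:
  Red (8, 6): total = 1294.3
  Blue (11, 11): total = 1307.1
  Green (9, 19): total = 1555.7
Minimum is at Red with total 1294.3 km.

Red, total 1294.3 km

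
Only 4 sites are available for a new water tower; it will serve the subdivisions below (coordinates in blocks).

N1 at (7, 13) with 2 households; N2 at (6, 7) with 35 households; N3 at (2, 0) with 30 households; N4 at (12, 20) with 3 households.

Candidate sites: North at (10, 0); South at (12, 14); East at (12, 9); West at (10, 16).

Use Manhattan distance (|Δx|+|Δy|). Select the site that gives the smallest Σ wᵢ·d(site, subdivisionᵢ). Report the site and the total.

Total weighted distance at each candidate:
  North (10, 0): total = 723
  South (12, 14): total = 1205
  East (12, 9): total = 901
  West (10, 16): total = 1205
Minimum is at North with total 723 blocks.

North, total 723 blocks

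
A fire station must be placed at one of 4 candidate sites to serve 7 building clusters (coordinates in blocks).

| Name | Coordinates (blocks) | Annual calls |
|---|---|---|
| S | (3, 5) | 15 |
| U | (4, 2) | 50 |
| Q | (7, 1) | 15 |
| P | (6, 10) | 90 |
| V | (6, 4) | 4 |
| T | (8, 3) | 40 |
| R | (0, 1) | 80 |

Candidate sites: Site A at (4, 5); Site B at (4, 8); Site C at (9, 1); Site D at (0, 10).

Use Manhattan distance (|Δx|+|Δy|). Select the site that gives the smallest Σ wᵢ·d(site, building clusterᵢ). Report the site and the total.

Site A, total 1792 blocks

Total weighted distance at each candidate:
  Site A (4, 5): total = 1792
  Site B (4, 8): total = 2134
  Site C (9, 1): total = 2424
  Site D (0, 10): total = 2868
Minimum is at Site A with total 1792 blocks.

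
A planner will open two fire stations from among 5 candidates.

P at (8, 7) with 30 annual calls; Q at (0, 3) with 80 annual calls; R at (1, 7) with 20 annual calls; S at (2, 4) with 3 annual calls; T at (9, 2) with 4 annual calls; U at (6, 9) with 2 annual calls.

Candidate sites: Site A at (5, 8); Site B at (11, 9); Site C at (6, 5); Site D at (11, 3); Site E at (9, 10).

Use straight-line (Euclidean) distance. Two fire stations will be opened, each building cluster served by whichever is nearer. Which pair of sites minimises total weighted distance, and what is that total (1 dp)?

Evaluate every pair (each demand assigned to the nearer of the two):
  {Site A, Site C}: total = 705.4
  {Site C, Site D}: total = 727.8
  {Site C, Site E}: total = 734.2
  {Site B, Site C}: total = 735.9
  {Site A, Site D}: total = 769.8
  {Site A, Site B}: total = 789.7
  {Site A, Site E}: total = 789.7
  {Site D, Site E}: total = 1188.2
  {Site B, Site D}: total = 1238.2
  {Site B, Site E}: total = 1241.0
Best pair: {Site A, Site C} with total 705.4.

{Site A, Site C}, total 705.4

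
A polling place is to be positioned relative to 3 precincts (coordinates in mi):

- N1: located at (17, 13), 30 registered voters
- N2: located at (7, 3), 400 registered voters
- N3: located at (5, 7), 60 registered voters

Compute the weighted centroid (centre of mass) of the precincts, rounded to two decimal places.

The minimiser of Σwᵢ‖p−pᵢ‖² is the weighted centroid p* = (Σwᵢpᵢ)/(Σwᵢ).
Σwᵢ = 490.
Σwᵢxᵢ = 30·17 + 400·7 + 60·5 = 3610.
Σwᵢyᵢ = 30·13 + 400·3 + 60·7 = 2010.
x* = 3610/490 = 7.37, y* = 2010/490 = 4.10.

(7.37, 4.10)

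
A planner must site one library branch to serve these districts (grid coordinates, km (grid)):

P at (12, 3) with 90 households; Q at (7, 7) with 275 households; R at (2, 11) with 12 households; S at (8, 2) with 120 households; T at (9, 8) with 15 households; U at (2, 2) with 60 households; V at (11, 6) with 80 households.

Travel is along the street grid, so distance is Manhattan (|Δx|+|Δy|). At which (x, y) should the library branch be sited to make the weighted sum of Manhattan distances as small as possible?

Manhattan distance separates: Σwᵢ(|x−xᵢ|+|y−yᵢ|) = Σwᵢ|x−xᵢ| + Σwᵢ|y−yᵢ|, so x and y are optimised independently as 1-D weighted medians.
Total weight W = 652; half = 326.
x-coordinate, sorted with cumulative weight:
  x=2 (R, w=12) cum 12
  x=2 (U, w=60) cum 72
  x=7 (Q, w=275) cum 347  ← median
  x=8 (S, w=120) cum 467
  x=9 (T, w=15) cum 482
  x=11 (V, w=80) cum 562
  x=12 (P, w=90) cum 652
⇒ x* = 7
y-coordinate, sorted with cumulative weight:
  y=2 (S, w=120) cum 120
  y=2 (U, w=60) cum 180
  y=3 (P, w=90) cum 270
  y=6 (V, w=80) cum 350  ← median
  y=7 (Q, w=275) cum 625
  y=8 (T, w=15) cum 640
  y=11 (R, w=12) cum 652
⇒ y* = 6

(7, 6)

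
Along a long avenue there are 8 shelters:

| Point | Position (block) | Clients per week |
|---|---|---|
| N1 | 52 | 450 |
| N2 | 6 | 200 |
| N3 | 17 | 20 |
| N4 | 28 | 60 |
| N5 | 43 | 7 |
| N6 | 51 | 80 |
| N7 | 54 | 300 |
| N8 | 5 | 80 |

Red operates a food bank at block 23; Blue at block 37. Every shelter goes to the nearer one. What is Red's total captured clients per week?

The indifferent point is the midpoint (23+37)/2 = 30; shelters left of it (closer to Red at 23) go to Red, those right go to Blue.
  N8 at 5 (w=80) → Red
  N2 at 6 (w=200) → Red
  N3 at 17 (w=20) → Red
  N4 at 28 (w=60) → Red
  N5 at 43 (w=7) → Blue
  N6 at 51 (w=80) → Blue
  N1 at 52 (w=450) → Blue
  N7 at 54 (w=300) → Blue
Red captures 360; Blue captures 837.

360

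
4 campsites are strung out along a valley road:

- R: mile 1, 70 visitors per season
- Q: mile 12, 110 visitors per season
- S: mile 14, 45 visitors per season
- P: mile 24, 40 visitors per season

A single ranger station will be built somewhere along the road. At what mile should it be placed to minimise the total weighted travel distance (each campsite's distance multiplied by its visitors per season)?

For a sum of weighted absolute distances on a line, the optimum is the weighted median (not the mean). Total weight W = 265; half-weight = 132.5.
Sort by position and accumulate weight:
  mile 1 (R, w=70) → cum 70
  mile 12 (Q, w=110) → cum 180  ≥ 132.5 → median here
  mile 14 (S, w=45) → cum 225
  mile 24 (P, w=40) → cum 265
Optimal location: mile 12.

x = 12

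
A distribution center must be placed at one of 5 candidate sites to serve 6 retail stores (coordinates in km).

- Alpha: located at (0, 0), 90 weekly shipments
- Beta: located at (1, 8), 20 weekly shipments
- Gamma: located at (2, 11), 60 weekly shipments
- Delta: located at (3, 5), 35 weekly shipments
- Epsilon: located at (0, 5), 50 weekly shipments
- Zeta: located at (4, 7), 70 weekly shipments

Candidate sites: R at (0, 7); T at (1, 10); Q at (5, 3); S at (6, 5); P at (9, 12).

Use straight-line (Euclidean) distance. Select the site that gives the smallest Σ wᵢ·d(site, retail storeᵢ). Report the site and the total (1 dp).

R, total 1432.8 km

Total weighted distance at each candidate:
  R (0, 7): total = 1432.8
  T (1, 10): total = 1769.8
  Q (5, 3): total = 1822.4
  S (6, 5): total = 1855.2
  P (9, 12): total = 3340.9
Minimum is at R with total 1432.8 km.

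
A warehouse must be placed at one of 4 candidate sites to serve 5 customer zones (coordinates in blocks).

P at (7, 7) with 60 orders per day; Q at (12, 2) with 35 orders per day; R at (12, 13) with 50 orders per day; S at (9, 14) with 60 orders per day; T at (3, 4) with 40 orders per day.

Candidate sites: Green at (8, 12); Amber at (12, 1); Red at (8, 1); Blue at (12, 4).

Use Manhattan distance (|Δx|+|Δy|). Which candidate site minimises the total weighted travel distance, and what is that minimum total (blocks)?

Green, total 1800 blocks

Total weighted distance at each candidate:
  Green (8, 12): total = 1800
  Amber (12, 1): total = 2735
  Red (8, 1): total = 2555
  Blue (12, 4): total = 2140
Minimum is at Green with total 1800 blocks.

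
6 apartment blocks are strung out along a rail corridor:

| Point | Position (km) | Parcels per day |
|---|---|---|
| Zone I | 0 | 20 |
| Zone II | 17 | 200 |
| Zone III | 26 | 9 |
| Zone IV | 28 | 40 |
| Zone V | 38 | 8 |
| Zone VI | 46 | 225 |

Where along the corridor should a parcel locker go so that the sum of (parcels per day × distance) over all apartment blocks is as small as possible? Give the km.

x = 28

For a sum of weighted absolute distances on a line, the optimum is the weighted median (not the mean). Total weight W = 502; half-weight = 251.
Sort by position and accumulate weight:
  km 0 (Zone I, w=20) → cum 20
  km 17 (Zone II, w=200) → cum 220
  km 26 (Zone III, w=9) → cum 229
  km 28 (Zone IV, w=40) → cum 269  ≥ 251 → median here
  km 38 (Zone V, w=8) → cum 277
  km 46 (Zone VI, w=225) → cum 502
Optimal location: km 28.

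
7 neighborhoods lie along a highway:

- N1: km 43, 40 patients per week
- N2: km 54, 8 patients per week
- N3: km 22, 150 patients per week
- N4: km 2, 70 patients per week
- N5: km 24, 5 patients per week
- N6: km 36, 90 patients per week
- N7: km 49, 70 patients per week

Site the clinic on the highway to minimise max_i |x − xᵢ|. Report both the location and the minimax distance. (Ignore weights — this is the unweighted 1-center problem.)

location 28, max distance 26

The 1-center on a line is the midpoint of the two extreme points: leftmost at 2, rightmost at 54.
Optimal location = (2 + 54)/2 = 28; maximum distance = (54 − 2)/2 = 26.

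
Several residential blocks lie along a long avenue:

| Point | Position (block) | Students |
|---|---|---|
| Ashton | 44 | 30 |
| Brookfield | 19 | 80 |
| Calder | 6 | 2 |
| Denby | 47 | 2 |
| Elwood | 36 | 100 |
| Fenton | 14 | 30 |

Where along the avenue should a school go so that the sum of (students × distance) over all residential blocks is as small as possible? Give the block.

x = 36

For a sum of weighted absolute distances on a line, the optimum is the weighted median (not the mean). Total weight W = 244; half-weight = 122.
Sort by position and accumulate weight:
  block 6 (Calder, w=2) → cum 2
  block 14 (Fenton, w=30) → cum 32
  block 19 (Brookfield, w=80) → cum 112
  block 36 (Elwood, w=100) → cum 212  ≥ 122 → median here
  block 44 (Ashton, w=30) → cum 242
  block 47 (Denby, w=2) → cum 244
Optimal location: block 36.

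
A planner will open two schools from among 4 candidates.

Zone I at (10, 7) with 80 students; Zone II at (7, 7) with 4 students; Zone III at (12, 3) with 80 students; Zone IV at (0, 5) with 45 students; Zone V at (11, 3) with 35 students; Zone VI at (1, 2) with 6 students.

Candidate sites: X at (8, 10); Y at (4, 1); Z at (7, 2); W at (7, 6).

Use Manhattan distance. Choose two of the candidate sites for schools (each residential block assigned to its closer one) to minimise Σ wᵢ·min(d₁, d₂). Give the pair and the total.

Evaluate every pair (each demand assigned to the nearer of the two):
  {Z, W}: total = 1375
  {X, Z}: total = 1557
  {Y, W}: total = 1593
  {X, W}: total = 1629
  {Y, Z}: total = 1699
  {X, Y}: total = 1915
Best pair: {Z, W} with total 1375.

{Z, W}, total 1375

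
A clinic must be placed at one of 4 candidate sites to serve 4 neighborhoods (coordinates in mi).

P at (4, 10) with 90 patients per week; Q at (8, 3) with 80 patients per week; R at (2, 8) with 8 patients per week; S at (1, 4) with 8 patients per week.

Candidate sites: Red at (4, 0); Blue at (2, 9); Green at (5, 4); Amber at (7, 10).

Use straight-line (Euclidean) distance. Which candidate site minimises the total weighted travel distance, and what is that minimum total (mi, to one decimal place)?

Total weighted distance at each candidate:
  Red (4, 0): total = 1406.0
  Blue (2, 9): total = 928.9
  Green (5, 4): total = 872.4
  Amber (7, 10): total = 946.6
Minimum is at Green with total 872.4 mi.

Green, total 872.4 mi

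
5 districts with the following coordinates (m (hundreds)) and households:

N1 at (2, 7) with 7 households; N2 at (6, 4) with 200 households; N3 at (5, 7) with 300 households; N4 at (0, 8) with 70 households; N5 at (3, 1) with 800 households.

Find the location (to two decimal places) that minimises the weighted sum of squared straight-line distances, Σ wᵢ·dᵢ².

The minimiser of Σwᵢ‖p−pᵢ‖² is the weighted centroid p* = (Σwᵢpᵢ)/(Σwᵢ).
Σwᵢ = 1377.
Σwᵢxᵢ = 7·2 + 200·6 + 300·5 + 70·0 + 800·3 = 5114.
Σwᵢyᵢ = 7·7 + 200·4 + 300·7 + 70·8 + 800·1 = 4309.
x* = 5114/1377 = 3.71, y* = 4309/1377 = 3.13.

(3.71, 3.13)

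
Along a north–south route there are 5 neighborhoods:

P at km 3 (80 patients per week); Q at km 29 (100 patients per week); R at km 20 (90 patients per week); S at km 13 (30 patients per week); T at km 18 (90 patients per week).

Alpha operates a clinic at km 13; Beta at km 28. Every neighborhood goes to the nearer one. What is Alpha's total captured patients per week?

The indifferent point is the midpoint (13+28)/2 = 20.5; neighborhoods left of it (closer to Alpha at 13) go to Alpha, those right go to Beta.
  P at 3 (w=80) → Alpha
  S at 13 (w=30) → Alpha
  T at 18 (w=90) → Alpha
  R at 20 (w=90) → Alpha
  Q at 29 (w=100) → Beta
Alpha captures 290; Beta captures 100.

290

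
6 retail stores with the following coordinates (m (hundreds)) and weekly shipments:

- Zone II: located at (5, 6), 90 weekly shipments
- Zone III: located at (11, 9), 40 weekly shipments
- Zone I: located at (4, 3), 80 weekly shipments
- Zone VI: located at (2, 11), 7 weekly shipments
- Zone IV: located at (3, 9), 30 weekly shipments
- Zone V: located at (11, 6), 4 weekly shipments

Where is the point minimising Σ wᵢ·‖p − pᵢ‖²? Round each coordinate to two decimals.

The minimiser of Σwᵢ‖p−pᵢ‖² is the weighted centroid p* = (Σwᵢpᵢ)/(Σwᵢ).
Σwᵢ = 251.
Σwᵢxᵢ = 90·5 + 40·11 + 80·4 + 7·2 + 30·3 + 4·11 = 1358.
Σwᵢyᵢ = 90·6 + 40·9 + 80·3 + 7·11 + 30·9 + 4·6 = 1511.
x* = 1358/251 = 5.41, y* = 1511/251 = 6.02.

(5.41, 6.02)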